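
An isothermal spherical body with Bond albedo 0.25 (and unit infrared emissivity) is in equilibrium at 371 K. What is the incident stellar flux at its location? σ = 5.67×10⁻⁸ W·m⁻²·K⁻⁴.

(1−a)S·πr² = σ·4πr²·T⁴ ⇒ S = 4σT⁴/(1−a).
S = 4·5.67×10⁻⁸·1.895×10¹⁰/0.750.

S ≈ 5730 W/m²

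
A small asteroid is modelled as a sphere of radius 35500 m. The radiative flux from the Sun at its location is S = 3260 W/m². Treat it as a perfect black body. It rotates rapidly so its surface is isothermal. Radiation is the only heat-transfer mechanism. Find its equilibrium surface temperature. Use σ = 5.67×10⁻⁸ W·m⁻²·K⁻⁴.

T ≈ 346 K

At equilibrium, absorbed power = emitted power.
Absorbing cross-section = πr² = 3.959×10⁹ m²; emitting surface = 4πr² = 1.584×10¹⁰ m² (ratio 4).
S·A_cross = εσ·A_surf·T⁴  ⇒  T⁴ = S/(4σ).
T⁴ = 1.00·3260/(4·5.67×10⁻⁸) = 1.437×10¹⁰ K⁴.
T = (1.437×10¹⁰)^(1/4).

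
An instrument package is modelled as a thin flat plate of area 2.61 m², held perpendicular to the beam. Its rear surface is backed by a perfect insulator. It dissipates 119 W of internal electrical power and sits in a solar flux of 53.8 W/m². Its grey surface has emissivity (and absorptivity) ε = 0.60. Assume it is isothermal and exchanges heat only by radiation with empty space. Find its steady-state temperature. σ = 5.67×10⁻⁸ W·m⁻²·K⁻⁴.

T ≈ 219 K

At steady state, absorbed solar power + internal power = radiated power.
Absorbed: α·S·A_cross = 0.60·53.8·2.610 = 84.25 W (cross-section A).
Total input = 84.25 + 119 = 203.3 W.
Radiated: εσ·A_surf·T⁴ with A_surf = A = 2.610 m².
T⁴ = 203.3/(0.60·5.67×10⁻⁸·2.610) = 2.289×10⁹ K⁴.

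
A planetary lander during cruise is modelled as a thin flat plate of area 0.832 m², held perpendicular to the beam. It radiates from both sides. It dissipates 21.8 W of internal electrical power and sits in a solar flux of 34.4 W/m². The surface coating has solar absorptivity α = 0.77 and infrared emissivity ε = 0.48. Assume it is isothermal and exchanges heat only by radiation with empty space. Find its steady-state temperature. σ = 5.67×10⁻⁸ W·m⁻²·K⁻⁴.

At steady state, absorbed solar power + internal power = radiated power.
Absorbed: α·S·A_cross = 0.77·34.4·0.8320 = 22.04 W (cross-section A).
Total input = 22.04 + 21.8 = 43.84 W.
Radiated: εσ·A_surf·T⁴ with A_surf = 2A = 1.664 m².
T⁴ = 43.84/(0.48·5.67×10⁻⁸·1.664) = 9.680×10⁸ K⁴.

T ≈ 176 K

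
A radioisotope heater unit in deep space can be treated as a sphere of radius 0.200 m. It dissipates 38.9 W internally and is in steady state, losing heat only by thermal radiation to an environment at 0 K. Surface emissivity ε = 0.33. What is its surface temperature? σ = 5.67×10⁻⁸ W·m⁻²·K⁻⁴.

Steady state: internal power = radiated power, P = εσA T⁴.
Radiating area A = 4πr² = 0.5027 m².
T⁴ = P/(εσA) = 38.9/(0.33·5.67×10⁻⁸·0.5027) = 4.136×10⁹ K⁴.
T = (4.136×10⁹)^(1/4).

T ≈ 254 K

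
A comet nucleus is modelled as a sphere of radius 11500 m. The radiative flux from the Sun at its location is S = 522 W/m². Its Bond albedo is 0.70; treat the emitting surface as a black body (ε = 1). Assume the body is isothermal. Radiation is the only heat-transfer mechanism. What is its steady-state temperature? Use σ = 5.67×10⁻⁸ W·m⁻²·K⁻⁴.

T ≈ 162 K

At equilibrium, absorbed power = emitted power.
Absorbing cross-section = πr² = 4.155×10⁸ m²; emitting surface = 4πr² = 1.662×10⁹ m² (ratio 4).
(1−a)S·A_cross = εσ·A_surf·T⁴  ⇒  T⁴ = (1−a)S/(4σ).
T⁴ = 0.300·522/(4·5.67×10⁻⁸) = 6.905×10⁸ K⁴.
T = (6.905×10⁸)^(1/4).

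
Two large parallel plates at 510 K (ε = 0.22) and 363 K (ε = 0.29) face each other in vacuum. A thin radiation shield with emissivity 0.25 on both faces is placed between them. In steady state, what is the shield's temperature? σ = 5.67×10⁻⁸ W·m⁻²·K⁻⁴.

In steady state the net flux on the hot side equals that on the cold side.
σ(T₁⁴−T_s⁴)/D₁ = σ(T_s⁴−T₂⁴)/D₂, with D₁ = 1/ε₁+1/ε_s−1 = 7.545, D₂ = 1/ε_s+1/ε₂−1 = 6.448.
Solve for T_s⁴: T_s⁴ = (D₂·T₁⁴ + D₁·T₂⁴)/(D₁+D₂) = 4.054×10¹⁰ K⁴.

T_s ≈ 449 K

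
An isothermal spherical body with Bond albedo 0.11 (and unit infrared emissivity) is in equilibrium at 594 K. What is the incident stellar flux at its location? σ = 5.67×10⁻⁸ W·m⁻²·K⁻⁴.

(1−a)S·πr² = σ·4πr²·T⁴ ⇒ S = 4σT⁴/(1−a).
S = 4·5.67×10⁻⁸·1.245×10¹¹/0.890.

S ≈ 31700 W/m²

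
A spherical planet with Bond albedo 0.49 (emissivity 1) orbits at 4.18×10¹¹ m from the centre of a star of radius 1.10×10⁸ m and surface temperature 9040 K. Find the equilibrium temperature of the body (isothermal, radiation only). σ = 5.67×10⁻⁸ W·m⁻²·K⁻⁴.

The star's surface emits σT_*⁴; at distance d the flux is S = σT_*⁴(R_*/d)².
S = 5.67×10⁻⁸·(9040)⁴·(1.10×10⁸/4.18×10¹¹)² = 26.22 W/m².
For an isothermal sphere T⁴ = (1−a)S/(4σ) = 5.897×10⁷ K⁴.

T ≈ 87.6 K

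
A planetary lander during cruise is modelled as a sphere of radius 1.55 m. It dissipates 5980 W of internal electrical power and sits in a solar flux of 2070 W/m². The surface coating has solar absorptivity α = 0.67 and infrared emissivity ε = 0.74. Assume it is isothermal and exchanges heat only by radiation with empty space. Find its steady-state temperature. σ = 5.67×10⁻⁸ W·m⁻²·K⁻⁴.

T ≈ 338 K

At steady state, absorbed solar power + internal power = radiated power.
Absorbed: α·S·A_cross = 0.67·2070·7.548 = 10470 W (cross-section πr²).
Total input = 10470 + 5980 = 16450 W.
Radiated: εσ·A_surf·T⁴ with A_surf = 4πr² = 30.19 m².
T⁴ = 16450/(0.74·5.67×10⁻⁸·30.19) = 1.298×10¹⁰ K⁴.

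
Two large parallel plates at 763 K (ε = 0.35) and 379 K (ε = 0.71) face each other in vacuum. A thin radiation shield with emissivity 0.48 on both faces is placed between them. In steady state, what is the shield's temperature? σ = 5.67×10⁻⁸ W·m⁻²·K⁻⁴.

T_s ≈ 616 K

In steady state the net flux on the hot side equals that on the cold side.
σ(T₁⁴−T_s⁴)/D₁ = σ(T_s⁴−T₂⁴)/D₂, with D₁ = 1/ε₁+1/ε_s−1 = 3.940, D₂ = 1/ε_s+1/ε₂−1 = 2.492.
Solve for T_s⁴: T_s⁴ = (D₂·T₁⁴ + D₁·T₂⁴)/(D₁+D₂) = 1.439×10¹¹ K⁴.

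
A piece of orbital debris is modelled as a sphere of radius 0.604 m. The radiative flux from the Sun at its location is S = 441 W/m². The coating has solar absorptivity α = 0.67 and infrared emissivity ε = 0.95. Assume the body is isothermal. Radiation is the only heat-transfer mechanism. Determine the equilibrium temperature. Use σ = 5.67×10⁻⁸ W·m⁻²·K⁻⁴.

T ≈ 192 K

At equilibrium, absorbed power = emitted power.
Absorbing cross-section = πr² = 1.146 m²; emitting surface = 4πr² = 4.584 m² (ratio 4).
αS·A_cross = εσ·A_surf·T⁴  ⇒  T⁴ = αS/(ε·4σ).
T⁴ = 0.670·441/(0.95·4·5.67×10⁻⁸) = 1.371×10⁹ K⁴.
T = (1.371×10⁹)^(1/4).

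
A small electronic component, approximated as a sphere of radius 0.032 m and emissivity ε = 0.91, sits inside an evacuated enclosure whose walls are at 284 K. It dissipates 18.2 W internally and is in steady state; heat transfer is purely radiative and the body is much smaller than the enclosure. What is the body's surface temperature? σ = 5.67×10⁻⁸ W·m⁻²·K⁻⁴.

T ≈ 429 K

For a small grey body in a large enclosure, net radiated power = εσA(T⁴ − T_w⁴).
Steady state: P = εσA(T⁴ − T_w⁴) with A = 4πr² = 0.01287 m².
T⁴ = P/(εσA) + T_w⁴ = 18.2/(0.91·5.67×10⁻⁸·0.01287) + (284)⁴
    = 2.741×10¹⁰ + 6.505×10⁹ = 3.392×10¹⁰ K⁴.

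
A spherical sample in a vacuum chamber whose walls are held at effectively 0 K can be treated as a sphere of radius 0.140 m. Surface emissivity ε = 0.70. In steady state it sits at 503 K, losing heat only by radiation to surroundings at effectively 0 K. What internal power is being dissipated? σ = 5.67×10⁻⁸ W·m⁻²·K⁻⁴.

P ≈ 626 W

Steady state: P = εσA T⁴.
A = 4πr² = 0.2463 m²; T⁴ = (503)⁴ = 6.401×10¹⁰ K⁴.
P = 0.70 × 5.67×10⁻⁸ × 0.2463 × 6.401×10¹⁰.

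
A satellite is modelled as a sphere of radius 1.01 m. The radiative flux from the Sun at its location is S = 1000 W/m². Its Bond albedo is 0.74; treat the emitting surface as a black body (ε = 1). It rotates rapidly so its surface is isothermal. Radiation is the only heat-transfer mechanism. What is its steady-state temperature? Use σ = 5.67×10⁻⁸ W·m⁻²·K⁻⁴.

T ≈ 184 K

At equilibrium, absorbed power = emitted power.
Absorbing cross-section = πr² = 3.205 m²; emitting surface = 4πr² = 12.82 m² (ratio 4).
(1−a)S·A_cross = εσ·A_surf·T⁴  ⇒  T⁴ = (1−a)S/(4σ).
T⁴ = 0.260·1000/(4·5.67×10⁻⁸) = 1.146×10⁹ K⁴.
T = (1.146×10⁹)^(1/4).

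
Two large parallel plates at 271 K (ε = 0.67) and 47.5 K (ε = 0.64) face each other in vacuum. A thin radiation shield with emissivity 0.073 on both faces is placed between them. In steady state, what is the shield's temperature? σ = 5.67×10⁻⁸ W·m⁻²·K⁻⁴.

T_s ≈ 228 K

In steady state the net flux on the hot side equals that on the cold side.
σ(T₁⁴−T_s⁴)/D₁ = σ(T_s⁴−T₂⁴)/D₂, with D₁ = 1/ε₁+1/ε_s−1 = 14.19, D₂ = 1/ε_s+1/ε₂−1 = 14.26.
Solve for T_s⁴: T_s⁴ = (D₂·T₁⁴ + D₁·T₂⁴)/(D₁+D₂) = 2.706×10⁹ K⁴.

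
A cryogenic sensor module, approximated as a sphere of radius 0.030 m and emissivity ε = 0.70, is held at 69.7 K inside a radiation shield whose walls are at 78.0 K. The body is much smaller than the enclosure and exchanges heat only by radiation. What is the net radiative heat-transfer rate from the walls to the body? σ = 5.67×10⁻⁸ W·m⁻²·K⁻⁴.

P_net ≈ 0.00602 W

For a small grey body in a large enclosure: P_net = εσA(T_body⁴ − T_wall⁴).
A = 4πr² = 0.01131 m²; T_body⁴ − T_wall⁴ = 2.360×10⁷ − 3.702×10⁷ = -1.341×10⁷ K⁴.
|P_net| = 0.70·5.67×10⁻⁸·0.01131·1.341×10⁷.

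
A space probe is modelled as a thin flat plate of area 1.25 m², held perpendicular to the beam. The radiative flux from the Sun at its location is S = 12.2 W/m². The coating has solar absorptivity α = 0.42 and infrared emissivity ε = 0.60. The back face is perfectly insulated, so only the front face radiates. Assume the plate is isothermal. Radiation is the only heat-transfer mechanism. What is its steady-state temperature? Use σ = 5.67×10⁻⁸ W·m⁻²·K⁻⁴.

T ≈ 111 K

At equilibrium, absorbed power = emitted power.
Absorbing cross-section = A = 1.250 m²; emitting surface = A = 1.250 m² (ratio 1).
αS·A_cross = εσ·A_surf·T⁴  ⇒  T⁴ = αS/(ε·1σ).
T⁴ = 0.420·12.2/(0.60·1·5.67×10⁻⁸) = 1.506×10⁸ K⁴.
T = (1.506×10⁸)^(1/4).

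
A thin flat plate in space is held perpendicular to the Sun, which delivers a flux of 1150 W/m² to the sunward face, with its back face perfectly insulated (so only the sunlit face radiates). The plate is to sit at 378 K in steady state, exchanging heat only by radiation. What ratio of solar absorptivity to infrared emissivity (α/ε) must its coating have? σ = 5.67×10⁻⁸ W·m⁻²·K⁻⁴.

α/ε ≈ 1.01

Balance: αS·A = εσ·1A·T⁴ ⇒ α/ε = σT⁴/S.
α/ε = 5.67×10⁻⁸·(378)⁴/1150 = 5.67×10⁻⁸·2.042×10¹⁰/1150.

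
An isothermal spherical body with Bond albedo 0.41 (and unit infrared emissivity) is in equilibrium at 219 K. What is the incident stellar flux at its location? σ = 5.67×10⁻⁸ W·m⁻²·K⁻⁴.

(1−a)S·πr² = σ·4πr²·T⁴ ⇒ S = 4σT⁴/(1−a).
S = 4·5.67×10⁻⁸·2.300×10⁹/0.590.

S ≈ 884 W/m²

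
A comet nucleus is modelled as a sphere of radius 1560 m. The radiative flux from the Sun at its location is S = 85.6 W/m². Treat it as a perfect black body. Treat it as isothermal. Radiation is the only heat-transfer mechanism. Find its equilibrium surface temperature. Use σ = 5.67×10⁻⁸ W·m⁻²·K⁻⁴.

T ≈ 139 K

At equilibrium, absorbed power = emitted power.
Absorbing cross-section = πr² = 7.645×10⁶ m²; emitting surface = 4πr² = 3.058×10⁷ m² (ratio 4).
S·A_cross = εσ·A_surf·T⁴  ⇒  T⁴ = S/(4σ).
T⁴ = 1.00·85.6/(4·5.67×10⁻⁸) = 3.774×10⁸ K⁴.
T = (3.774×10⁸)^(1/4).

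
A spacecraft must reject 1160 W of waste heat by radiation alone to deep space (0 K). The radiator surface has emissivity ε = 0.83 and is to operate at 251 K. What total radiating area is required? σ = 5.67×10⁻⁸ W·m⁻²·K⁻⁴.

A ≈ 6.21 m²

P = εσA T⁴ ⇒ A = P/(εσT⁴).
T⁴ = 3.969×10⁹ K⁴.
A = 1160/(0.83 × 5.67×10⁻⁸ × 3.969×10⁹).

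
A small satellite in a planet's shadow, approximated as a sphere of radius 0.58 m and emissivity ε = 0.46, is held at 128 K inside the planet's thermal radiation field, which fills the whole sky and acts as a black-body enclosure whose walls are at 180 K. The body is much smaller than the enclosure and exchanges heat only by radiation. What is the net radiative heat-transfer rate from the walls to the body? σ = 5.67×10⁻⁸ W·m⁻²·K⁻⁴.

For a small grey body in a large enclosure: P_net = εσA(T_body⁴ − T_wall⁴).
A = 4πr² = 4.227 m²; T_body⁴ − T_wall⁴ = 2.684×10⁸ − 1.050×10⁹ = -7.813×10⁸ K⁴.
|P_net| = 0.46·5.67×10⁻⁸·4.227·7.813×10⁸.

P_net ≈ 86.1 W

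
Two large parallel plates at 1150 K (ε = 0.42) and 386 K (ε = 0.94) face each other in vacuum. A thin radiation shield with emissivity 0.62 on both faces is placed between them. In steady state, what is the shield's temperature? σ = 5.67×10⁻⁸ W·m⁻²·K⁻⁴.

In steady state the net flux on the hot side equals that on the cold side.
σ(T₁⁴−T_s⁴)/D₁ = σ(T_s⁴−T₂⁴)/D₂, with D₁ = 1/ε₁+1/ε_s−1 = 2.994, D₂ = 1/ε_s+1/ε₂−1 = 1.677.
Solve for T_s⁴: T_s⁴ = (D₂·T₁⁴ + D₁·T₂⁴)/(D₁+D₂) = 6.421×10¹¹ K⁴.

T_s ≈ 895 K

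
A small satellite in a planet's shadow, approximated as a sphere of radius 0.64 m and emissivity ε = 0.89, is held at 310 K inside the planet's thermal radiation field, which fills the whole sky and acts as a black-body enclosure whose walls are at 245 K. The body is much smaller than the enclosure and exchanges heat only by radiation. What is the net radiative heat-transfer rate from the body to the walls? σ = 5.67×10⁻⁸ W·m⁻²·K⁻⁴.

P_net ≈ 1460 W

For a small grey body in a large enclosure: P_net = εσA(T_body⁴ − T_wall⁴).
A = 4πr² = 5.147 m²; T_body⁴ − T_wall⁴ = 9.235×10⁹ − 3.603×10⁹ = 5.632×10⁹ K⁴.
|P_net| = 0.89·5.67×10⁻⁸·5.147·5.632×10⁹.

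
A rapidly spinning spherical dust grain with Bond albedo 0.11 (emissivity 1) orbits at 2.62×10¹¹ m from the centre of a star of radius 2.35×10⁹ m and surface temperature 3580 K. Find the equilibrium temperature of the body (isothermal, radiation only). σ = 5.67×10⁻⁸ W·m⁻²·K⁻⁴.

T ≈ 233 K

The star's surface emits σT_*⁴; at distance d the flux is S = σT_*⁴(R_*/d)².
S = 5.67×10⁻⁸·(3580)⁴·(2.35×10⁹/2.62×10¹¹)² = 749.3 W/m².
For an isothermal sphere T⁴ = (1−a)S/(4σ) = 2.940×10⁹ K⁴.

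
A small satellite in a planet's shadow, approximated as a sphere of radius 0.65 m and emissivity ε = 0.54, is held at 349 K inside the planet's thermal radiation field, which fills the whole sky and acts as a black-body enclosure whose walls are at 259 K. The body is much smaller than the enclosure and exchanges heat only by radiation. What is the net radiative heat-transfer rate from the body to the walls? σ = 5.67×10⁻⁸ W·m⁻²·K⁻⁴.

For a small grey body in a large enclosure: P_net = εσA(T_body⁴ − T_wall⁴).
A = 4πr² = 5.309 m²; T_body⁴ − T_wall⁴ = 1.484×10¹⁰ − 4.500×10⁹ = 1.034×10¹⁰ K⁴.
|P_net| = 0.54·5.67×10⁻⁸·5.309·1.034×10¹⁰.

P_net ≈ 1680 W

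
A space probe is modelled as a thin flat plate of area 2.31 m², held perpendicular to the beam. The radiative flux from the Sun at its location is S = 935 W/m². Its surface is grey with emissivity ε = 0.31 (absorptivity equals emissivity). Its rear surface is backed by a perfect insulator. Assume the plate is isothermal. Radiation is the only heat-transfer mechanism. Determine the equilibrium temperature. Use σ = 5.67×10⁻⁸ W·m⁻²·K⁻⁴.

At equilibrium, absorbed power = emitted power.
Absorbing cross-section = A = 2.310 m²; emitting surface = A = 2.310 m² (ratio 1).
εS·A_cross = εσ·A_surf·T⁴  ⇒  T⁴ = S/(1σ)   (ε cancels).
T⁴ = 935/(1·5.67×10⁻⁸) = 1.649×10¹⁰ K⁴.
T = (1.649×10¹⁰)^(1/4).

T ≈ 358 K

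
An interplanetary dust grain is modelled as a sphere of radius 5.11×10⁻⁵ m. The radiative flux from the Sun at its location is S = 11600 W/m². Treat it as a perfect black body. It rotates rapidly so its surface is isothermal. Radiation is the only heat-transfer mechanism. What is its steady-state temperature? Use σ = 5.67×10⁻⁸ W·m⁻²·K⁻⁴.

T ≈ 476 K

At equilibrium, absorbed power = emitted power.
Absorbing cross-section = πr² = 8.203×10⁻⁹ m²; emitting surface = 4πr² = 3.281×10⁻⁸ m² (ratio 4).
S·A_cross = εσ·A_surf·T⁴  ⇒  T⁴ = S/(4σ).
T⁴ = 1.00·11600/(4·5.67×10⁻⁸) = 5.115×10¹⁰ K⁴.
T = (5.115×10¹⁰)^(1/4).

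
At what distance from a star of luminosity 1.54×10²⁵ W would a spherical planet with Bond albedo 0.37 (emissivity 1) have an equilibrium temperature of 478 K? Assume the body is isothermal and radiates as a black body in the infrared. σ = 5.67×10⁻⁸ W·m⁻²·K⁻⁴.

d ≈ 8.08×10⁹ m

For an isothermal black-emitting sphere, (1−a)S·πr² = σ·4πr²·T⁴ ⇒ S = 4σT⁴/(1−a).
S = 4·5.67×10⁻⁸·(478)⁴/0.630 = 18790 W/m².
Flux falls as S = L/(4πd²), so d = √(L/(4πS)) = √(1.54×10²⁵/(4π·18790)).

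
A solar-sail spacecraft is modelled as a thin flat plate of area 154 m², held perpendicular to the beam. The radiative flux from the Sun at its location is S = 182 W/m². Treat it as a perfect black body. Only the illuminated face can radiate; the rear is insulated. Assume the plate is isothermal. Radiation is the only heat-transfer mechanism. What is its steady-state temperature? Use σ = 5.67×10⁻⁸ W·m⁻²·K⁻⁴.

At equilibrium, absorbed power = emitted power.
Absorbing cross-section = A = 154.0 m²; emitting surface = A = 154.0 m² (ratio 1).
S·A_cross = εσ·A_surf·T⁴  ⇒  T⁴ = S/(1σ).
T⁴ = 1.00·182/(1·5.67×10⁻⁸) = 3.210×10⁹ K⁴.
T = (3.210×10⁹)^(1/4).

T ≈ 238 K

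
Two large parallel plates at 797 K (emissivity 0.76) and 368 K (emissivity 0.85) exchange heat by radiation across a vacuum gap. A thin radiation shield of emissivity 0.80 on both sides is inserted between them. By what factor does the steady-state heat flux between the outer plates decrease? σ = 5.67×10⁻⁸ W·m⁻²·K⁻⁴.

Without shield: q₀ = σΔ(T⁴)/(1/ε₁+1/ε₂−1) with denominator 1.492.
With shield the two gaps are in series; the resistances add: (1/ε₁+1/ε_s−1)+(1/ε_s+1/ε₂−1) = 1.566+1.426 = 2.992.
Heat-flux ratio q₀/q = 2.992/1.492.

factor ≈ 2.01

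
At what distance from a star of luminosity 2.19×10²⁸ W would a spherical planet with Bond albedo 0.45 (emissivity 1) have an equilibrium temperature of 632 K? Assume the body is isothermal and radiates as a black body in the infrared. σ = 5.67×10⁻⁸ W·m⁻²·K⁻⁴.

d ≈ 1.63×10¹¹ m

For an isothermal black-emitting sphere, (1−a)S·πr² = σ·4πr²·T⁴ ⇒ S = 4σT⁴/(1−a).
S = 4·5.67×10⁻⁸·(632)⁴/0.550 = 65790 W/m².
Flux falls as S = L/(4πd²), so d = √(L/(4πS)) = √(2.19×10²⁸/(4π·65790)).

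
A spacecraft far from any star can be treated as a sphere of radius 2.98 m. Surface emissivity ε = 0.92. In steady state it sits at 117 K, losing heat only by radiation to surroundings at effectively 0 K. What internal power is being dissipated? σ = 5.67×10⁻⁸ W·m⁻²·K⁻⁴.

P ≈ 1090 W

Steady state: P = εσA T⁴.
A = 4πr² = 111.6 m²; T⁴ = (117)⁴ = 1.874×10⁸ K⁴.
P = 0.92 × 5.67×10⁻⁸ × 111.6 × 1.874×10⁸.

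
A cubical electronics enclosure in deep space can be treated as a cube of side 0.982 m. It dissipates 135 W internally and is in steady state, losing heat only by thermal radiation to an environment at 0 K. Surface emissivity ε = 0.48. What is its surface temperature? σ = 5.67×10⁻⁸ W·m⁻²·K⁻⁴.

T ≈ 171 K

Steady state: internal power = radiated power, P = εσA T⁴.
Radiating area A = 6L² = 5.786 m².
T⁴ = P/(εσA) = 135/(0.48·5.67×10⁻⁸·5.786) = 8.573×10⁸ K⁴.
T = (8.573×10⁸)^(1/4).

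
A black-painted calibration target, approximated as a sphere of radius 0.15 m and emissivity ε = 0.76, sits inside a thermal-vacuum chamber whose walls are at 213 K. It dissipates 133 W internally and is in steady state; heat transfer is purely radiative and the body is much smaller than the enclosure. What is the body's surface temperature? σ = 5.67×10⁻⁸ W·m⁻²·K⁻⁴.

For a small grey body in a large enclosure, net radiated power = εσA(T⁴ − T_w⁴).
Steady state: P = εσA(T⁴ − T_w⁴) with A = 4πr² = 0.2827 m².
T⁴ = P/(εσA) + T_w⁴ = 133/(0.76·5.67×10⁻⁸·0.2827) + (213)⁴
    = 1.092×10¹⁰ + 2.058×10⁹ = 1.297×10¹⁰ K⁴.

T ≈ 337 K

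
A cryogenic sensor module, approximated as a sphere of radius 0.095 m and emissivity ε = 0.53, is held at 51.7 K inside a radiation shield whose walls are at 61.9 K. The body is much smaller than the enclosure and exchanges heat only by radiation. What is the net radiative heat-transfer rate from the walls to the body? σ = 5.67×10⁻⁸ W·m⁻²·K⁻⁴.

P_net ≈ 0.0257 W

For a small grey body in a large enclosure: P_net = εσA(T_body⁴ − T_wall⁴).
A = 4πr² = 0.1134 m²; T_body⁴ − T_wall⁴ = 7.144×10⁶ − 1.468×10⁷ = -7.537×10⁶ K⁴.
|P_net| = 0.53·5.67×10⁻⁸·0.1134·7.537×10⁶.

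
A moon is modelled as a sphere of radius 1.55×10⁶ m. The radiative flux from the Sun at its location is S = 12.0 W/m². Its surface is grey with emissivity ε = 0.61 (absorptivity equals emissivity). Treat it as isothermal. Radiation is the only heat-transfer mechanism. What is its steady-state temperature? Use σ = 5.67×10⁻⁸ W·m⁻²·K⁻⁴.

T ≈ 85.3 K

At equilibrium, absorbed power = emitted power.
Absorbing cross-section = πr² = 7.548×10¹² m²; emitting surface = 4πr² = 3.019×10¹³ m² (ratio 4).
εS·A_cross = εσ·A_surf·T⁴  ⇒  T⁴ = S/(4σ)   (ε cancels).
T⁴ = 12.0/(4·5.67×10⁻⁸) = 5.291×10⁷ K⁴.
T = (5.291×10⁷)^(1/4).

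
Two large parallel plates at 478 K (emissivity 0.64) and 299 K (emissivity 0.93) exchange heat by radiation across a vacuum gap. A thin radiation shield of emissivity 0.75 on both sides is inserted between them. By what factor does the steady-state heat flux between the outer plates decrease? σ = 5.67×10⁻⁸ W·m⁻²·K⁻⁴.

Without shield: q₀ = σΔ(T⁴)/(1/ε₁+1/ε₂−1) with denominator 1.638.
With shield the two gaps are in series; the resistances add: (1/ε₁+1/ε_s−1)+(1/ε_s+1/ε₂−1) = 1.896+1.409 = 3.304.
Heat-flux ratio q₀/q = 3.304/1.638.

factor ≈ 2.02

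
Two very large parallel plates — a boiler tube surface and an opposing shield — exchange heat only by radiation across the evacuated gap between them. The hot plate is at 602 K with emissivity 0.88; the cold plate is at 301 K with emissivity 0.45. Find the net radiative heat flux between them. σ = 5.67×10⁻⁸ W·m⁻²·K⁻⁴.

For two infinite grey parallel plates, q = σ(T₁⁴ − T₂⁴)/(1/ε₁ + 1/ε₂ − 1).
T₁⁴ − T₂⁴ = 1.313×10¹¹ − 8.209×10⁹ = 1.231×10¹¹ K⁴.
1/ε₁ + 1/ε₂ − 1 = 1.136 + 2.222 − 1 = 2.359.
q = 5.67×10⁻⁸ × 1.231×10¹¹ / 2.359.

q ≈ 2960 W/m²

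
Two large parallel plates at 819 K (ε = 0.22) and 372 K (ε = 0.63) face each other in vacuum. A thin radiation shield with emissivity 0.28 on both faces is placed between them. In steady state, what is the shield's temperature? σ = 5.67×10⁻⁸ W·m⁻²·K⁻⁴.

T_s ≈ 650 K

In steady state the net flux on the hot side equals that on the cold side.
σ(T₁⁴−T_s⁴)/D₁ = σ(T_s⁴−T₂⁴)/D₂, with D₁ = 1/ε₁+1/ε_s−1 = 7.117, D₂ = 1/ε_s+1/ε₂−1 = 4.159.
Solve for T_s⁴: T_s⁴ = (D₂·T₁⁴ + D₁·T₂⁴)/(D₁+D₂) = 1.780×10¹¹ K⁴.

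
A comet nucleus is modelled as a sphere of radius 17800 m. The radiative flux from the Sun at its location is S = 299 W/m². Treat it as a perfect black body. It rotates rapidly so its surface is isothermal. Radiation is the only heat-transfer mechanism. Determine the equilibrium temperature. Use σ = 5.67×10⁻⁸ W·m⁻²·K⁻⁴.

T ≈ 191 K

At equilibrium, absorbed power = emitted power.
Absorbing cross-section = πr² = 9.954×10⁸ m²; emitting surface = 4πr² = 3.982×10⁹ m² (ratio 4).
S·A_cross = εσ·A_surf·T⁴  ⇒  T⁴ = S/(4σ).
T⁴ = 1.00·299/(4·5.67×10⁻⁸) = 1.318×10⁹ K⁴.
T = (1.318×10⁹)^(1/4).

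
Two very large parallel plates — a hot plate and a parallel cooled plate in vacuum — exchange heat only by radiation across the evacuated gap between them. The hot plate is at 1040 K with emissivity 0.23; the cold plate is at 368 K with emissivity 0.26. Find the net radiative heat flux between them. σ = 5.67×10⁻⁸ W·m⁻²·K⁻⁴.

For two infinite grey parallel plates, q = σ(T₁⁴ − T₂⁴)/(1/ε₁ + 1/ε₂ − 1).
T₁⁴ − T₂⁴ = 1.170×10¹² − 1.834×10¹⁰ = 1.152×10¹² K⁴.
1/ε₁ + 1/ε₂ − 1 = 4.348 + 3.846 − 1 = 7.194.
q = 5.67×10⁻⁸ × 1.152×10¹² / 7.194.

q ≈ 9080 W/m²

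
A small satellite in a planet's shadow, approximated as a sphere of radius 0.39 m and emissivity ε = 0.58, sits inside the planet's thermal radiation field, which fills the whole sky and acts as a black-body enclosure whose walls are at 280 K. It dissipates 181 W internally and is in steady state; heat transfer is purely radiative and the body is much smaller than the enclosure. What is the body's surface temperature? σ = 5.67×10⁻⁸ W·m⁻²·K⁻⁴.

T ≈ 308 K

For a small grey body in a large enclosure, net radiated power = εσA(T⁴ − T_w⁴).
Steady state: P = εσA(T⁴ − T_w⁴) with A = 4πr² = 1.911 m².
T⁴ = P/(εσA) + T_w⁴ = 181/(0.58·5.67×10⁻⁸·1.911) + (280)⁴
    = 2.880×10⁹ + 6.147×10⁹ = 9.026×10⁹ K⁴.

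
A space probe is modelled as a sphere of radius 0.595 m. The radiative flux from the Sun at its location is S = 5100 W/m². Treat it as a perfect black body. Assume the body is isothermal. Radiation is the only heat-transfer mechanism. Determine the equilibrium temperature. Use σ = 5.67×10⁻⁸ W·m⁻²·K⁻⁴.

T ≈ 387 K

At equilibrium, absorbed power = emitted power.
Absorbing cross-section = πr² = 1.112 m²; emitting surface = 4πr² = 4.449 m² (ratio 4).
S·A_cross = εσ·A_surf·T⁴  ⇒  T⁴ = S/(4σ).
T⁴ = 1.00·5100/(4·5.67×10⁻⁸) = 2.249×10¹⁰ K⁴.
T = (2.249×10¹⁰)^(1/4).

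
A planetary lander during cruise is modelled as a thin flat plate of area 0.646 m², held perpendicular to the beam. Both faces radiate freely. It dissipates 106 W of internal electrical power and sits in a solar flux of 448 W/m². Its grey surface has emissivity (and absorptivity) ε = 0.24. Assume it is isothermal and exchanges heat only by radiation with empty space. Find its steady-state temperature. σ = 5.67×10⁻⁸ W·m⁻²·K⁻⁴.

T ≈ 316 K

At steady state, absorbed solar power + internal power = radiated power.
Absorbed: α·S·A_cross = 0.24·448·0.6460 = 69.46 W (cross-section A).
Total input = 69.46 + 106 = 175.5 W.
Radiated: εσ·A_surf·T⁴ with A_surf = 2A = 1.292 m².
T⁴ = 175.5/(0.24·5.67×10⁻⁸·1.292) = 9.980×10⁹ K⁴.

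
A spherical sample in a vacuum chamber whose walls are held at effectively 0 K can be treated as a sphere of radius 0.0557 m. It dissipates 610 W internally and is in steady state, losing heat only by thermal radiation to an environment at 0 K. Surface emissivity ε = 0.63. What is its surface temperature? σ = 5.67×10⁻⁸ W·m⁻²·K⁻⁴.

T ≈ 814 K

Steady state: internal power = radiated power, P = εσA T⁴.
Radiating area A = 4πr² = 0.03899 m².
T⁴ = P/(εσA) = 610/(0.63·5.67×10⁻⁸·0.03899) = 4.380×10¹¹ K⁴.
T = (4.380×10¹¹)^(1/4).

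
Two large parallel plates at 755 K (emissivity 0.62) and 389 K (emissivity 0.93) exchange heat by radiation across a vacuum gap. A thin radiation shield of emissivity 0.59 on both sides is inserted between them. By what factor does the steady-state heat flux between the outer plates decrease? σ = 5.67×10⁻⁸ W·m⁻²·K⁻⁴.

factor ≈ 2.42

Without shield: q₀ = σΔ(T⁴)/(1/ε₁+1/ε₂−1) with denominator 1.688.
With shield the two gaps are in series; the resistances add: (1/ε₁+1/ε_s−1)+(1/ε_s+1/ε₂−1) = 2.308+1.770 = 4.078.
Heat-flux ratio q₀/q = 4.078/1.688.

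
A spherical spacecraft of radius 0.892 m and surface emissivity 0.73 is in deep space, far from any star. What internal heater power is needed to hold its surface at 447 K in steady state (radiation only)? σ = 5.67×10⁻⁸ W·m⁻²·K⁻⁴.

P ≈ 16500 W

P = εσ·4πr²·T⁴.
4πr² = 9.999 m²; T⁴ = 3.992×10¹⁰ K⁴.
P = 0.73·5.67×10⁻⁸·9.999·3.992×10¹⁰.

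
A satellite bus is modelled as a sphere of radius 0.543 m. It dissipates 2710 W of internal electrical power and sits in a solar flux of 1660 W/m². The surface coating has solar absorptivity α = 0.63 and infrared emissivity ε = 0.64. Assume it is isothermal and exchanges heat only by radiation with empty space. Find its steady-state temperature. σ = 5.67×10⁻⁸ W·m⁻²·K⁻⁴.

T ≈ 407 K

At steady state, absorbed solar power + internal power = radiated power.
Absorbed: α·S·A_cross = 0.63·1660·0.9263 = 968.7 W (cross-section πr²).
Total input = 968.7 + 2710 = 3679 W.
Radiated: εσ·A_surf·T⁴ with A_surf = 4πr² = 3.705 m².
T⁴ = 3679/(0.64·5.67×10⁻⁸·3.705) = 2.736×10¹⁰ K⁴.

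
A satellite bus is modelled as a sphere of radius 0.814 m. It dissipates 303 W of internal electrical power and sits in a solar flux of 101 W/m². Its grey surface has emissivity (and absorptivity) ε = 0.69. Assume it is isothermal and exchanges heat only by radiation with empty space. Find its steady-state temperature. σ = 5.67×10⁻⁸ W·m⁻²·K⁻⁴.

At steady state, absorbed solar power + internal power = radiated power.
Absorbed: α·S·A_cross = 0.69·101·2.082 = 145.1 W (cross-section πr²).
Total input = 145.1 + 303 = 448.1 W.
Radiated: εσ·A_surf·T⁴ with A_surf = 4πr² = 8.326 m².
T⁴ = 448.1/(0.69·5.67×10⁻⁸·8.326) = 1.375×10⁹ K⁴.

T ≈ 193 K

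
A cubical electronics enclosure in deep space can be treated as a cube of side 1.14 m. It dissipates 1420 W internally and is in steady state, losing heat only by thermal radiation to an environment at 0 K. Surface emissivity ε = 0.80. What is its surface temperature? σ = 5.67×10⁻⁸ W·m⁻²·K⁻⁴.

Steady state: internal power = radiated power, P = εσA T⁴.
Radiating area A = 6L² = 7.798 m².
T⁴ = P/(εσA) = 1420/(0.80·5.67×10⁻⁸·7.798) = 4.015×10⁹ K⁴.
T = (4.015×10⁹)^(1/4).

T ≈ 252 K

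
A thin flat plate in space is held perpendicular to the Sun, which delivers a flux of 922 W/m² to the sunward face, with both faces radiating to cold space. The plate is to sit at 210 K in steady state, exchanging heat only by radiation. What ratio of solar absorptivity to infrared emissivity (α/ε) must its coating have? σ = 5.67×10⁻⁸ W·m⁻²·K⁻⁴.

Balance: αS·A = εσ·2A·T⁴ ⇒ α/ε = 2σT⁴/S.
α/ε = 2·5.67×10⁻⁸·(210)⁴/922 = 2·5.67×10⁻⁸·1.945×10⁹/922.

α/ε ≈ 0.239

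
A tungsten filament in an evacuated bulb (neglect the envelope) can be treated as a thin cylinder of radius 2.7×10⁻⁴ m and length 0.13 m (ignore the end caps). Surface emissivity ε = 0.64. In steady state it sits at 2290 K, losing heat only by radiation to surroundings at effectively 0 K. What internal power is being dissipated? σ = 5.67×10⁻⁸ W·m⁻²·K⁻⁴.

Steady state: P = εσA T⁴.
A = 2πrL = 2.205×10⁻⁴ m²; T⁴ = (2290)⁴ = 2.750×10¹³ K⁴.
P = 0.64 × 5.67×10⁻⁸ × 2.205×10⁻⁴ × 2.750×10¹³.

P ≈ 220 W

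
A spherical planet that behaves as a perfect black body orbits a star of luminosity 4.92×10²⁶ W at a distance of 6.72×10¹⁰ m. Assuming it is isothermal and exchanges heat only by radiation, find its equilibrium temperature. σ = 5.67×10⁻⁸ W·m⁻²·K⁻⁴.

First find the stellar flux at distance d: S = L/(4πd²) = 4.92×10²⁶/(4π·(6.72×10¹⁰)²) = 8670 W/m².
For an isothermal sphere, absorbed (1−a)S·πr² = emitted σ·4πr²·T⁴, so T⁴ = (1−a)S/(4σ).
T⁴ = 1.00·8670/(4·5.67×10⁻⁸) = 3.823×10¹⁰ K⁴.

T ≈ 442 K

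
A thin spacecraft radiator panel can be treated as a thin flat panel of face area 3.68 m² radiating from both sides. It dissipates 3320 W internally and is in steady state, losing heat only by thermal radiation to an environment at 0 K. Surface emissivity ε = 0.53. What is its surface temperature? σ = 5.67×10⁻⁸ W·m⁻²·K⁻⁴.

Steady state: internal power = radiated power, P = εσA T⁴.
Radiating area A = 2·3.68 = 7.360 m².
T⁴ = P/(εσA) = 3320/(0.53·5.67×10⁻⁸·7.360) = 1.501×10¹⁰ K⁴.
T = (1.501×10¹⁰)^(1/4).

T ≈ 350 K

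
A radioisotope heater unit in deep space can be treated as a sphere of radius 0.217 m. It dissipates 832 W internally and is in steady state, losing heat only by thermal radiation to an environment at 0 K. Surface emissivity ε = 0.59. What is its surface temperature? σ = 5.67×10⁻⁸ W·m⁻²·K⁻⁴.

T ≈ 453 K

Steady state: internal power = radiated power, P = εσA T⁴.
Radiating area A = 4πr² = 0.5917 m².
T⁴ = P/(εσA) = 832/(0.59·5.67×10⁻⁸·0.5917) = 4.203×10¹⁰ K⁴.
T = (4.203×10¹⁰)^(1/4).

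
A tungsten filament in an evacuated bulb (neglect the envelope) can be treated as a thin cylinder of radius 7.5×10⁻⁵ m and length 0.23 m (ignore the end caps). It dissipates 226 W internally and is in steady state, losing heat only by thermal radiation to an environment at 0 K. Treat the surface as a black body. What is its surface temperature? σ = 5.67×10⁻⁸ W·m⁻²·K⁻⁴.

T ≈ 2460 K

Steady state: internal power = radiated power, P = εσA T⁴.
Radiating area A = 2πrL = 1.084×10⁻⁴ m².
T⁴ = P/(εσA) = 226/(1.0·5.67×10⁻⁸·1.084×10⁻⁴) = 3.678×10¹³ K⁴.
T = (3.678×10¹³)^(1/4).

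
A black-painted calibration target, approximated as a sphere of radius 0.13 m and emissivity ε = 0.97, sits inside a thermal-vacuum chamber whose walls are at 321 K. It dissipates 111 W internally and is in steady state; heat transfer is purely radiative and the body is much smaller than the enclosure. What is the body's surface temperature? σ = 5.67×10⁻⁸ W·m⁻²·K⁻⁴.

For a small grey body in a large enclosure, net radiated power = εσA(T⁴ − T_w⁴).
Steady state: P = εσA(T⁴ − T_w⁴) with A = 4πr² = 0.2124 m².
T⁴ = P/(εσA) + T_w⁴ = 111/(0.97·5.67×10⁻⁸·0.2124) + (321)⁴
    = 9.503×10⁹ + 1.062×10¹⁰ = 2.012×10¹⁰ K⁴.

T ≈ 377 K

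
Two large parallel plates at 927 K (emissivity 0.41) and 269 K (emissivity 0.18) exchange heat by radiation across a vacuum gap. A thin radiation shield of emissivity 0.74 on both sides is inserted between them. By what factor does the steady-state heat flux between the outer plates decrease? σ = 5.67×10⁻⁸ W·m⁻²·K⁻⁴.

Without shield: q₀ = σΔ(T⁴)/(1/ε₁+1/ε₂−1) with denominator 6.995.
With shield the two gaps are in series; the resistances add: (1/ε₁+1/ε_s−1)+(1/ε_s+1/ε₂−1) = 2.790+5.907 = 8.697.
Heat-flux ratio q₀/q = 8.697/6.995.

factor ≈ 1.24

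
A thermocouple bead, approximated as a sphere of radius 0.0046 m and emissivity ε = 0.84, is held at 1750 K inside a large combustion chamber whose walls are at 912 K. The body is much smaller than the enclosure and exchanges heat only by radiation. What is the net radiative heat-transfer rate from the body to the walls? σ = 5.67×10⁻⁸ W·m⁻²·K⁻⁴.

For a small grey body in a large enclosure: P_net = εσA(T_body⁴ − T_wall⁴).
A = 4πr² = 2.659×10⁻⁴ m²; T_body⁴ − T_wall⁴ = 9.379×10¹² − 6.918×10¹¹ = 8.687×10¹² K⁴.
|P_net| = 0.84·5.67×10⁻⁸·2.659×10⁻⁴·8.687×10¹².

P_net ≈ 110 W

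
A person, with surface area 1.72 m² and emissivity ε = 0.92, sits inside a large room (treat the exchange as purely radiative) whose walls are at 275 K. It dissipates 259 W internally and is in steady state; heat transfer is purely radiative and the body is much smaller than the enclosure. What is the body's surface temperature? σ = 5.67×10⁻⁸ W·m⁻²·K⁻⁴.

T ≈ 305 K

For a small grey body in a large enclosure, net radiated power = εσA(T⁴ − T_w⁴).
Steady state: P = εσA(T⁴ − T_w⁴) with A = 1.72 m².
T⁴ = P/(εσA) + T_w⁴ = 259/(0.92·5.67×10⁻⁸·1.720) + (275)⁴
    = 2.887×10⁹ + 5.719×10⁹ = 8.606×10⁹ K⁴.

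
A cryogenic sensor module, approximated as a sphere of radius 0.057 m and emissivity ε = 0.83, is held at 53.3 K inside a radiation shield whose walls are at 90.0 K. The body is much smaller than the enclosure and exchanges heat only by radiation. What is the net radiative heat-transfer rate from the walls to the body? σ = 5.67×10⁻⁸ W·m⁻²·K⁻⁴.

For a small grey body in a large enclosure: P_net = εσA(T_body⁴ − T_wall⁴).
A = 4πr² = 0.04083 m²; T_body⁴ − T_wall⁴ = 8.071×10⁶ − 6.561×10⁷ = -5.754×10⁷ K⁴.
|P_net| = 0.83·5.67×10⁻⁸·0.04083·5.754×10⁷.

P_net ≈ 0.111 W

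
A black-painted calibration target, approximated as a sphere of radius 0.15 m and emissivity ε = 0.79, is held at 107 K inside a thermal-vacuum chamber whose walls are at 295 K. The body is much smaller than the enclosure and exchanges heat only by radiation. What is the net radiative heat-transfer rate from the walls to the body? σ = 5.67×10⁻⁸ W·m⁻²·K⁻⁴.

P_net ≈ 94.3 W

For a small grey body in a large enclosure: P_net = εσA(T_body⁴ − T_wall⁴).
A = 4πr² = 0.2827 m²; T_body⁴ − T_wall⁴ = 1.311×10⁸ − 7.573×10⁹ = -7.442×10⁹ K⁴.
|P_net| = 0.79·5.67×10⁻⁸·0.2827·7.442×10⁹.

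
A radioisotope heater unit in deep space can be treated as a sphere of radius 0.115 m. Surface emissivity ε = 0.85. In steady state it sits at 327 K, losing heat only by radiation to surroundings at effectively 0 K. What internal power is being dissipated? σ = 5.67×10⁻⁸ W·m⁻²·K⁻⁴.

P ≈ 91.6 W

Steady state: P = εσA T⁴.
A = 4πr² = 0.1662 m²; T⁴ = (327)⁴ = 1.143×10¹⁰ K⁴.
P = 0.85 × 5.67×10⁻⁸ × 0.1662 × 1.143×10¹⁰.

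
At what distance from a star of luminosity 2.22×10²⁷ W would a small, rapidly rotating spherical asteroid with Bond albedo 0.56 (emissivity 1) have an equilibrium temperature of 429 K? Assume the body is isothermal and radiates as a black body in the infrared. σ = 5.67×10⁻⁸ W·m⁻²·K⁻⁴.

d ≈ 1.01×10¹¹ m

For an isothermal black-emitting sphere, (1−a)S·πr² = σ·4πr²·T⁴ ⇒ S = 4σT⁴/(1−a).
S = 4·5.67×10⁻⁸·(429)⁴/0.440 = 17460 W/m².
Flux falls as S = L/(4πd²), so d = √(L/(4πS)) = √(2.22×10²⁷/(4π·17460)).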